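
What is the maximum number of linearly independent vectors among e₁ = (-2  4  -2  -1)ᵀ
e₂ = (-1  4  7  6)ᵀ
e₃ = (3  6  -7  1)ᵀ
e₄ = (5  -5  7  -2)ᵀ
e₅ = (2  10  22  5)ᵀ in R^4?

Apply Gaussian elimination to the matrix whose rows are e₁, e₂, e₃, e₄, e₅.
The echelon form has 4 nonzero rows, so the rank is 4.
(With 5 elements in a 4-dimensional space the rank is at most 4.)

4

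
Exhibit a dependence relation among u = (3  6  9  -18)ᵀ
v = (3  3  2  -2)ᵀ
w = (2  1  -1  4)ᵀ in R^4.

u - 3v + 3w = 0

Row-reduce the matrix with u, v, w as columns; the null space gives the coefficients.
One solution (up to scaling) is (1, -3, 3).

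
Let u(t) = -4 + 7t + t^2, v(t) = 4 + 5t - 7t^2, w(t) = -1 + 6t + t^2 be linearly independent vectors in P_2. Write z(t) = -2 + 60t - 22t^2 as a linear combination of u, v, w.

z = 4u + 4v + 2w

Take coordinate vectors relative to {1, t, t^2}.
Solve the system with u, v, w as columns and z as the right-hand side.
Row-reducing the augmented matrix gives the unique coefficients (α₁, α₂, α₃) = (4, 4, 2).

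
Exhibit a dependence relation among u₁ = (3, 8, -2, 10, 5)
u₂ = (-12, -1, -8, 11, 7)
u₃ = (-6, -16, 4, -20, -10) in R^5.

Set up α₁u₁ + … + α₃u₃ = 0 and solve the homogeneous system.
One solution (up to scaling) is (2, 0, 1).

2u₁ + u₃ = 0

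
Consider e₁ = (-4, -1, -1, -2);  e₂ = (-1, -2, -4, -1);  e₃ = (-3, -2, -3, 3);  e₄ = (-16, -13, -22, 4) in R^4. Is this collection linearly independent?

Form the 4×4 matrix with these as columns; its determinant is 0.
A zero determinant means the columns are linearly dependent.

linearly dependent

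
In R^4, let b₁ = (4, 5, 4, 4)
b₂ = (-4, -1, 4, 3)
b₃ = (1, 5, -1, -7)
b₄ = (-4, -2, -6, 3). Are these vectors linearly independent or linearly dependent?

linearly independent

The matrix [b₁|b₂|b₃|b₄] has determinant -2130.
A nonzero determinant means the columns are linearly independent.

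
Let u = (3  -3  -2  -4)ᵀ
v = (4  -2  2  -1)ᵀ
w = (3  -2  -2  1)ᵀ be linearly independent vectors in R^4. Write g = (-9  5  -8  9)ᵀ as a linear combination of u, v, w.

Set up the augmented matrix [u | v | w | g] and row-reduce.
Row-reducing the augmented matrix gives the unique coefficients (c₁, c₂, c₃) = (-1, -3, 2).

g = -u - 3v + 2w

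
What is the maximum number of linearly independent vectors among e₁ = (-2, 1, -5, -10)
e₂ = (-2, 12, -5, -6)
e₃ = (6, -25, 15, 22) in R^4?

Put the 4×3 matrix [e₁|e₂|e₃] into echelon form.
There are 2 pivot columns, so rank = 2.

2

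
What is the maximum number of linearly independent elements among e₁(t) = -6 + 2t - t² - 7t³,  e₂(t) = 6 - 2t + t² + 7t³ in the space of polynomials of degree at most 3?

Pass to coordinate vectors with respect to the basis {1, t, …, t³}.
Form the matrix with e₁, e₂ as columns and reduce.
Reduction leaves 1 leading entry, giving rank 1.

1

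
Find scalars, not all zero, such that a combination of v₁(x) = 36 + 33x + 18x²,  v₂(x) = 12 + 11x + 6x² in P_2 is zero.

Pass to coordinate vectors relative to the basis {1, x, x²}.
Solve the homogeneous system with v₁, v₂ as columns by row-reducing the coefficient matrix.
A generator of the null space is (1, -3).

v₁ - 3v₂ = 0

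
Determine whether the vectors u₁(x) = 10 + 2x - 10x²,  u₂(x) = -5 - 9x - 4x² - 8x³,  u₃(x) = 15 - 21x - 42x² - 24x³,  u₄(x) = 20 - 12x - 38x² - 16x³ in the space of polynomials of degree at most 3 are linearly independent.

linearly dependent

Take coordinates with respect to the standard basis {1, x, …, x³}.
Place the vectors as rows of a 4×4 matrix and reduce to echelon form.
The reduction yields 2 nonzero rows, so the rank is 2.
Since rank 2 < 4, the set is linearly dependent.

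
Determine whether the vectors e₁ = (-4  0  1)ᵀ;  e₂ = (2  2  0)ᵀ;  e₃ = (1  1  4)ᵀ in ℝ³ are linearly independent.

linearly independent

Place the vectors as rows of a 3×3 matrix and reduce to echelon form.
The reduction yields 3 nonzero rows, so the rank is 3.
Since rank = 3 (the number of vectors), the set is linearly independent.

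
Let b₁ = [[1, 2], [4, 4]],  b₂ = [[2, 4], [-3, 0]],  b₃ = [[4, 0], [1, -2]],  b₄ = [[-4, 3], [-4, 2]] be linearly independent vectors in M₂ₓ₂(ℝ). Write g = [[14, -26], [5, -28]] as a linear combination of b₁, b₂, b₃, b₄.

Take coordinate vectors relative to {E₁₁, E₁₂, E₂₁, E₂₂}.
Solve the system with b₁, b₂, b₃, b₄ as columns and g as the right-hand side.
The system has the unique solution (c₁, …, c₄) = (-4, -3, 4, -2).

g = -4b₁ - 3b₂ + 4b₃ - 2b₄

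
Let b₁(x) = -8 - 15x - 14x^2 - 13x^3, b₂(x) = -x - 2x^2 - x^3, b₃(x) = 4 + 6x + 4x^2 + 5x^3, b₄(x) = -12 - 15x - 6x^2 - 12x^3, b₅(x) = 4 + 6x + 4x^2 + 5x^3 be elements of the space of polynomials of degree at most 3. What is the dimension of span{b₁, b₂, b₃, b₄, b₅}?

dim = 2

Represent each element by its coordinate vector in ℝ⁴.
Apply Gaussian elimination to the matrix whose rows are b₁, b₂, b₃, b₄, b₅.
Exactly 2 pivots survive; hence the rank is 2.
(With 5 elements in a 4-dimensional space the rank is at most 4.)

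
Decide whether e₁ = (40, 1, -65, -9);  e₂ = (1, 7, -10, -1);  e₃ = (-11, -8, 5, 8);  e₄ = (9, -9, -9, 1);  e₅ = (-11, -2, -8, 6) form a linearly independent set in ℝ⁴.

linearly dependent

There are 5 vectors in a 4-dimensional space, so they cannot be linearly independent.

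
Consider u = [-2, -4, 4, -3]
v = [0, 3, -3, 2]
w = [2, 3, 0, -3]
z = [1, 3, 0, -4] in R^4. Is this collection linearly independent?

linearly independent

The matrix [u|v|w|z] has determinant 15.
A nonzero determinant means the columns are linearly independent.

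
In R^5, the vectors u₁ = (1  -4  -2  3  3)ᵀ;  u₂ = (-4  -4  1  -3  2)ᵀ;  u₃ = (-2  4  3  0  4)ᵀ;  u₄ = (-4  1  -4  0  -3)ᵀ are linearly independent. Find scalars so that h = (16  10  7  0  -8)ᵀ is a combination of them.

h = -2u₁ - 2u₂ - u₃ - 2u₄

Set up the augmented matrix [u₁ | u₂ | u₃ | u₄ | h] and row-reduce.
Row-reducing the augmented matrix gives the unique coefficients (c₁, …, c₄) = (-2, -2, -1, -2).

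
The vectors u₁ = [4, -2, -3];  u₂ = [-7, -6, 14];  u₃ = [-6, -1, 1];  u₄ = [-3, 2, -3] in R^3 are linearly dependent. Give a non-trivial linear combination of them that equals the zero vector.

Row-reduce the matrix with u₁, u₂, u₃, u₄ as columns; the null space gives the coefficients.
A generator of the null space is (1, 1, -2, 3).

u₁ + u₂ - 2u₃ + 3u₄ = 0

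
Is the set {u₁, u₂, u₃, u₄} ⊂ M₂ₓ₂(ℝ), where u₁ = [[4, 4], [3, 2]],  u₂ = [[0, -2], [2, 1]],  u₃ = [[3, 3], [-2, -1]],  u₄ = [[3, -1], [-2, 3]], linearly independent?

linearly independent

Write each element as a coordinate vector in ℝ⁴ using {E₁₁, E₁₂, E₂₁, E₂₂}.
The matrix [u₁|u₂|u₃|u₄] has determinant 148.
A nonzero determinant means the columns are linearly independent.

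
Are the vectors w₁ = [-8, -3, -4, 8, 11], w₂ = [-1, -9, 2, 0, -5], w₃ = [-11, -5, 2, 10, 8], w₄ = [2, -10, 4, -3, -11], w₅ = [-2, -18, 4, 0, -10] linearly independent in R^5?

One vector is a scalar multiple of another, so the set is dependent.

linearly dependent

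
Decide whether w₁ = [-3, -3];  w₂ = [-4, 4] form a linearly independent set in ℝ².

Place the vectors as rows of a 2×2 matrix and reduce to echelon form.
The reduction yields 2 nonzero rows, so the rank is 2.
Since rank = 2 (the number of vectors), the set is linearly independent.

linearly independent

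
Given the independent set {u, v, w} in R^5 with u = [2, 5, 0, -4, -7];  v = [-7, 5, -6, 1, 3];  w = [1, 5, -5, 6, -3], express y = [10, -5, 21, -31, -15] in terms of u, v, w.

y = 3u - v - 3w

Since u, v, w are independent, the coefficients expressing y are uniquely determined by a linear system.
Row-reducing the augmented matrix gives the unique coefficients (α₁, α₂, α₃) = (3, -1, -3).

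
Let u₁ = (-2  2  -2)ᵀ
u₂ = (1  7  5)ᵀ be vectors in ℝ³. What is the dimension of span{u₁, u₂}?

Apply Gaussian elimination to the matrix whose rows are u₁, u₂.
The echelon form has 2 nonzero rows, so the rank is 2.

2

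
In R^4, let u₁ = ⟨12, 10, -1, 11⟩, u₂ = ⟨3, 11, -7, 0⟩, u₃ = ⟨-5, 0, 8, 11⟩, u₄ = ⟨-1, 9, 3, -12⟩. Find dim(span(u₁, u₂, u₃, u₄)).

dim = 4

Apply Gaussian elimination to the matrix whose rows are u₁, u₂, u₃, u₄.
Reduction leaves 4 leading entries, giving rank 4.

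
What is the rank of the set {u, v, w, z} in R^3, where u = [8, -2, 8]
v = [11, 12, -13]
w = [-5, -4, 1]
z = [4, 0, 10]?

rank 3

Row-reduce the 4×3 matrix with these as rows.
Exactly 3 pivots survive; hence the rank is 3.
(With 4 elements in a 3-dimensional space the rank is at most 3.)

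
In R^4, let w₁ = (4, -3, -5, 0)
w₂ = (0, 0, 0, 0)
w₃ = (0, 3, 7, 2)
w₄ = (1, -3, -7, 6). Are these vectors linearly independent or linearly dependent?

One of the vectors is the zero vector, so the set is linearly dependent.

linearly dependent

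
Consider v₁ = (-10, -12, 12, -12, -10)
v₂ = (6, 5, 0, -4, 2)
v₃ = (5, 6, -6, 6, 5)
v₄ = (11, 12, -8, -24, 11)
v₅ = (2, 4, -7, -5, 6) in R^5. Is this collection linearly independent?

One vector is a scalar multiple of another, so the set is dependent.

linearly dependent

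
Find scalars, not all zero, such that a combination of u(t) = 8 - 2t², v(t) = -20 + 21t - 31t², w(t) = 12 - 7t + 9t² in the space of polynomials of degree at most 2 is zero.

Write each element as a vector in ℝ³ using {1, t, t²}.
Set up α₁u + … + α₃w = 0 and solve the homogeneous system.
The free variable yields coefficients (2, -1, -3) (any nonzero multiple also works).

2u - v - 3w = 0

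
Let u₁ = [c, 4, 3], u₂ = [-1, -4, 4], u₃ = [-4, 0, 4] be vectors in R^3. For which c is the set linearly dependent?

c = -6

The vectors are dependent exactly when the determinant of the matrix with rows u₁, u₂, u₃ vanishes.
Cofactor expansion gives det = -16*c - 96.
Setting this to zero gives c = -6.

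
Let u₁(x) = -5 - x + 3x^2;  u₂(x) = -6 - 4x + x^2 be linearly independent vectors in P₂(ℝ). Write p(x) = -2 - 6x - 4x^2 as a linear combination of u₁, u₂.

Work in coordinates with respect to the standard basis {1, x, x^2}.
Since u₁, u₂ are independent, the coefficients expressing p are uniquely determined by a linear system.
Back-substitution yields (a₁, a₂) = (-2, 2).

p = -2u₁ + 2u₂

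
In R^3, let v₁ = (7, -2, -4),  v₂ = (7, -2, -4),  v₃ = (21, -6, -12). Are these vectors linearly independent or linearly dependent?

Place the vectors as rows of a 3×3 matrix and reduce to echelon form.
The reduction yields 1 nonzero row, so the rank is 1.
Since rank 1 < 3, the set is linearly dependent.

linearly dependent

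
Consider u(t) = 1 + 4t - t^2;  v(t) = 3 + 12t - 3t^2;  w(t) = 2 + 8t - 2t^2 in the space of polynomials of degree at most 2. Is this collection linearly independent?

linearly dependent

Take coordinates with respect to the standard basis {1, t, t^2}.
One vector is a scalar multiple of another, so the set is dependent.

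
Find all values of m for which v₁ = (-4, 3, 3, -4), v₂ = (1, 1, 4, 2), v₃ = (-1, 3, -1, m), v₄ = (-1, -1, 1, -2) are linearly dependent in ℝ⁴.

m = 2/7

Dependence holds iff the 4×4 matrix [v₁ v₂ v₃ v₄] is singular.
The determinant works out to 35*m - 10.
This vanishes exactly when m = 2/7.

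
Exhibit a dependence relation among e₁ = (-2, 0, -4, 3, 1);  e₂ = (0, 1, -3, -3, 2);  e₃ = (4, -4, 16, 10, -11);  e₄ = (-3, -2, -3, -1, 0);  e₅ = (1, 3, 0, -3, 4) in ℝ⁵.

e₁ + 3e₂ + e₃ + e₄ + e₅ = 0

Solve the homogeneous system with e₁, e₂, e₃, e₄, e₅ as columns by row-reducing the coefficient matrix.
One solution (up to scaling) is (1, 3, 1, 1, 1).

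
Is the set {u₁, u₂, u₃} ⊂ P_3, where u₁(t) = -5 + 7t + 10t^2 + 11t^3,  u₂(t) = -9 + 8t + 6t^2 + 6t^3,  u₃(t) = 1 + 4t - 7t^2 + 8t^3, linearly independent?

Write each element as a coordinate vector in ℝ⁴ using {1, t, …, t^3}.
Row-reduce the matrix whose columns are u₁, u₂, u₃.
The reduction yields 3 nonzero rows, so the rank is 3.
Since rank = 3 (the number of vectors), the set is linearly independent.

linearly independent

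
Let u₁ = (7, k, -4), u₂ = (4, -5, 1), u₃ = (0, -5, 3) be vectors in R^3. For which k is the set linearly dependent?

k = 5/6

Dependence holds iff the 3×3 matrix [u₁ u₂ u₃] is singular.
Expanding, det = 10 - 12*k.
Setting this to zero gives k = 5/6.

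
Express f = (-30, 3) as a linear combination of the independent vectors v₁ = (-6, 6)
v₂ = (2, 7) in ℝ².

Set up the augmented matrix [v₁ | v₂ | f] and row-reduce.
The system has the unique solution (c₁, c₂) = (4, -3).

f = 4v₁ - 3v₂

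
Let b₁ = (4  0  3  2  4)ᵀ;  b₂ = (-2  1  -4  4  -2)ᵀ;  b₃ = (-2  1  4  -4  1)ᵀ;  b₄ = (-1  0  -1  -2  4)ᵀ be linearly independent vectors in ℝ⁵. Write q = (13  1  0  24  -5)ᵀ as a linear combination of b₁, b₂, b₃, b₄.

q = 3b₁ + 2b₂ - b₃ - 3b₄

Solve the system with b₁, b₂, b₃, b₄ as columns and q as the right-hand side.
The system has the unique solution (a₁, …, a₄) = (3, 2, -1, -3).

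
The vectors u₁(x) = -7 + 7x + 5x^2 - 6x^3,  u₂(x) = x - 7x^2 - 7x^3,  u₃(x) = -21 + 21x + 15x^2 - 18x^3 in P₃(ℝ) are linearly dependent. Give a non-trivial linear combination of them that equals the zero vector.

3u₁ - u₃ = 0

Pass to coordinate vectors relative to the basis {1, x, …, x^3}.
Solve the homogeneous system with u₁, u₂, u₃ as columns by row-reducing the coefficient matrix.
The free variable yields coefficients (3, 0, -1) (any nonzero multiple also works).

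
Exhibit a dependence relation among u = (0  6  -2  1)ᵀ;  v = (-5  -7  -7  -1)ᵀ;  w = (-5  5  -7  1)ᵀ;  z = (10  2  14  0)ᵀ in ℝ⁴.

Set up α₁u + … + α₄z = 0 and solve the homogeneous system.
A generator of the null space is (0, 1, 1, 1).

v + w + z = 0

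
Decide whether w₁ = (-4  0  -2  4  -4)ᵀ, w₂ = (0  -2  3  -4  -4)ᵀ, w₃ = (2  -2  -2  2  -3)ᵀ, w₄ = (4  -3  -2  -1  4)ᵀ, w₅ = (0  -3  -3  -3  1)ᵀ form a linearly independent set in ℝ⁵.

The matrix [w₁|w₂|w₃|w₄|w₅] has determinant -1568.
A nonzero determinant means the columns are linearly independent.

linearly independent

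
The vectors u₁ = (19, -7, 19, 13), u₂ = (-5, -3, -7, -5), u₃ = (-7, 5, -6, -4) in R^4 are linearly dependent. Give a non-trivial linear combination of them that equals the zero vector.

Write the vectors as columns of a matrix and find a nonzero vector in its null space.
The free variable yields coefficients (1, 1, 2) (any nonzero multiple also works).

u₁ + u₂ + 2u₃ = 0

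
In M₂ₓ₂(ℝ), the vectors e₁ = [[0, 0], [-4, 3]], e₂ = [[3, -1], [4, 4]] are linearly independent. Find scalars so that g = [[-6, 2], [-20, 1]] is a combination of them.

Work in coordinates with respect to the standard basis {E₁₁, E₁₂, E₂₁, E₂₂}.
Since e₁, e₂ are independent, the coefficients expressing g are uniquely determined by a linear system.
Back-substitution yields (α₁, α₂) = (3, -2).

g = 3e₁ - 2e₂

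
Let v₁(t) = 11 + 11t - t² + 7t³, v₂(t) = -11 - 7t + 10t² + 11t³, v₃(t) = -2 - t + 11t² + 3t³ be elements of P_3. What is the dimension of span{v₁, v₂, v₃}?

Use coordinates relative to {1, t, …, t³}.
Apply Gaussian elimination to the matrix whose rows are v₁, v₂, v₃.
Reduction leaves 3 leading entries, giving rank 3.

dim = 3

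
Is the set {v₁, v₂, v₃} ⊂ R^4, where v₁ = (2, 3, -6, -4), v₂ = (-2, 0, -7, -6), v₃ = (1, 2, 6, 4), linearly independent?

Place the vectors as rows of a 3×4 matrix and reduce to echelon form.
The reduction yields 3 nonzero rows, so the rank is 3.
Since rank = 3 (the number of vectors), the set is linearly independent.

linearly independent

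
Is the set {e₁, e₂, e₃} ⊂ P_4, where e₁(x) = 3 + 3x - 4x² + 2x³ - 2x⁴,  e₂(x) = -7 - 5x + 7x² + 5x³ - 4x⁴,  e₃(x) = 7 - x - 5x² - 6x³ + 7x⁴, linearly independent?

linearly independent

Write each element as a coordinate vector in ℝ⁵ using {1, x, …, x⁴}.
Row-reduce the matrix whose columns are e₁, e₂, e₃.
The reduction yields 3 nonzero rows, so the rank is 3.
Since rank = 3 (the number of vectors), the set is linearly independent.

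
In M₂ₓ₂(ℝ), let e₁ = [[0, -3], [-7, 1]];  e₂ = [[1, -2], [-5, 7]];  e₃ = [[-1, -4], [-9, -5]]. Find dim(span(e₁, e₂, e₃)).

Represent each element by its coordinate vector in ℝ⁴.
Form the matrix with e₁, e₂, e₃ as columns and reduce.
There are 2 pivot columns, so rank = 2.

dim = 2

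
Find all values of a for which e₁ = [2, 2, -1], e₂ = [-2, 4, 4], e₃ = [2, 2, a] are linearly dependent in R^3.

a = -1

The set is linearly dependent precisely when det[e₁; e₂; e₃] = 0.
The determinant works out to 12*a + 12.
Solving 12*a + 12 = 0 yields a = -1.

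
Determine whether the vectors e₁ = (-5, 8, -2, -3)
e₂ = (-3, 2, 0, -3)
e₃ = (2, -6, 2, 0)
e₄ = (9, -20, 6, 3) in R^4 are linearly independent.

linearly dependent

The matrix [e₁|e₂|e₃|e₄] has determinant 0.
A zero determinant means the columns are linearly dependent.
Indeed e₁ - e₂ + e₃ = 0.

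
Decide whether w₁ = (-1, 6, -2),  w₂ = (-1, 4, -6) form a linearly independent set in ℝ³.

linearly independent

Row-reduce the matrix whose columns are w₁, w₂.
The reduction yields 2 nonzero rows, so the rank is 2.
Since rank = 2 (the number of vectors), the set is linearly independent.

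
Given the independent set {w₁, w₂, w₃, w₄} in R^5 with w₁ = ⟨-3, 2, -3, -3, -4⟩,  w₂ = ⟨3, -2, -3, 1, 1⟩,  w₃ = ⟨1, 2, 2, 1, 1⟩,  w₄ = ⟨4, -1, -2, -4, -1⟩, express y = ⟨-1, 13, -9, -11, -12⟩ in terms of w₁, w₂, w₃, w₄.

y = 4w₁ + w₂ + 4w₃ + w₄

Since w₁, w₂, w₃, w₄ are independent, the coefficients expressing y are uniquely determined by a linear system.
Row-reducing the augmented matrix gives the unique coefficients (a₁, …, a₄) = (4, 1, 4, 1).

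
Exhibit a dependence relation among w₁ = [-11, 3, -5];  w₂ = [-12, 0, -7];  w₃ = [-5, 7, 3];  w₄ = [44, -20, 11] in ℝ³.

Set up α₁w₁ + … + α₄w₄ = 0 and solve the homogeneous system.
The free variable yields coefficients (2, 1, 2, 1) (any nonzero multiple also works).

2w₁ + w₂ + 2w₃ + w₄ = 0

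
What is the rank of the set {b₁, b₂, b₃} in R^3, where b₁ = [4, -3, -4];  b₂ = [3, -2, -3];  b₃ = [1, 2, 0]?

Apply Gaussian elimination to the matrix whose rows are b₁, b₂, b₃.
The echelon form has 3 nonzero rows, so the rank is 3.

3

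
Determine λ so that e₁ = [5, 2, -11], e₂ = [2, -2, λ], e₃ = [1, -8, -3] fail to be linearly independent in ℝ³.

Place the vectors as rows of a 3×3 matrix; dependence ⇔ determinant zero.
Cofactor expansion gives det = 42*λ + 196.
Solving 42*λ + 196 = 0 yields λ = -14/3.

λ = -14/3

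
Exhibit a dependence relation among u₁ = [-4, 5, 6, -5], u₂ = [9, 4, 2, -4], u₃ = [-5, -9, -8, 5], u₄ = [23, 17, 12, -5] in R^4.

2u₁ + 3u₃ + u₄ = 0

Write the vectors as columns of a matrix and find a nonzero vector in its null space.
One solution (up to scaling) is (2, 0, 3, 1).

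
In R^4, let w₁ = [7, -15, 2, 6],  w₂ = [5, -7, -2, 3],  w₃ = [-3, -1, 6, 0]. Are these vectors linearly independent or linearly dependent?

Place the vectors as rows of a 3×4 matrix and reduce to echelon form.
The reduction yields 2 nonzero rows, so the rank is 2.
Since rank 2 < 3, the set is linearly dependent.

linearly dependent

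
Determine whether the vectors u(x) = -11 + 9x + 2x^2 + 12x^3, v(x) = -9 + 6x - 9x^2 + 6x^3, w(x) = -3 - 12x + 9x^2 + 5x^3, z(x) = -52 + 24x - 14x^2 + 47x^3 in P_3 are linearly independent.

Take coordinates with respect to the standard basis {1, x, …, x^3}.
The matrix [u|v|w|z] has determinant 0.
A zero determinant means the columns are linearly dependent.
Indeed 2u + 3v + w - z = 0.

linearly dependent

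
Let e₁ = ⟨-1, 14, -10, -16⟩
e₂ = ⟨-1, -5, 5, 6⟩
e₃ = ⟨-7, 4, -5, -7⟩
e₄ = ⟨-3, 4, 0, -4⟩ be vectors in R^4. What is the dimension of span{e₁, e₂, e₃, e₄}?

3

Row-reduce the 4×4 matrix with these as rows.
Reduction leaves 3 leading entries, giving rank 3.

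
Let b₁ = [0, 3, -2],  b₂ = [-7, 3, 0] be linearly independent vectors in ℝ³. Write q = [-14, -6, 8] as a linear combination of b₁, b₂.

q = -4b₁ + 2b₂

Since b₁, b₂ are independent, the coefficients expressing q are uniquely determined by a linear system.
The system has the unique solution (α₁, α₂) = (-4, 2).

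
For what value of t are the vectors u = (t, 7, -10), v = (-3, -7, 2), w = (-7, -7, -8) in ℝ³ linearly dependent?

t = -1/5

Dependence holds iff the 3×3 matrix [u v w] is singular.
The determinant works out to 70*t + 14.
Setting this to zero gives t = -1/5.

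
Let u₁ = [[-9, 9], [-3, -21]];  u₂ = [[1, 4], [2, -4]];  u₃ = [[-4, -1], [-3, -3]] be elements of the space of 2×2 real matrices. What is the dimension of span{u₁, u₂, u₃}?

Pass to coordinate vectors with respect to the basis {E₁₁, E₁₂, E₂₁, E₂₂}.
Apply Gaussian elimination to the matrix whose rows are u₁, u₂, u₃.
Exactly 2 pivots survive; hence the rank is 2.

2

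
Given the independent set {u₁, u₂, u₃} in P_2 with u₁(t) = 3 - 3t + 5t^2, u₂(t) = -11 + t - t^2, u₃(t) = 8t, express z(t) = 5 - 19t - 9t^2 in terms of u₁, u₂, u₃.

z = -2u₁ - u₂ - 3u₃

Take coordinate vectors relative to {1, t, t^2}.
Write z = α₁u₁ + … + α₃u₃ and equate components.
The system has the unique solution (α₁, α₂, α₃) = (-2, -1, -3).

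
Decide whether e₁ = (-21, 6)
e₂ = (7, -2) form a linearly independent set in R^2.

linearly dependent

One vector is a scalar multiple of another, so the set is dependent.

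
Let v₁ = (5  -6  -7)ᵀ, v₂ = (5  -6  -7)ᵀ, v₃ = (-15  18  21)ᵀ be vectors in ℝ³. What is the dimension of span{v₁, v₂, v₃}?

Apply Gaussian elimination to the matrix whose rows are v₁, v₂, v₃.
Reduction leaves 1 leading entry, giving rank 1.

dim = 1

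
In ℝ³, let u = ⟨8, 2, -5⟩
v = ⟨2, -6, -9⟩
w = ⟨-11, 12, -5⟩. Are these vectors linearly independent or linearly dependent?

Place the vectors as rows of a 3×3 matrix and reduce to echelon form.
The reduction yields 3 nonzero rows, so the rank is 3.
Since rank = 3 (the number of vectors), the set is linearly independent.

linearly independent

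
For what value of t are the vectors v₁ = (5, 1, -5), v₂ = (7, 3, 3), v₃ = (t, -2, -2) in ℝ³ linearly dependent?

Place the vectors as rows of a 3×3 matrix; dependence ⇔ determinant zero.
Expanding, det = 18*t + 84.
Setting this to zero gives t = -14/3.

t = -14/3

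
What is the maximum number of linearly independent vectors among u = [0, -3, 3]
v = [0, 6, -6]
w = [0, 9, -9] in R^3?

Put the 3×3 matrix [u|v|w] into echelon form.
Reduction leaves 1 leading entry, giving rank 1.

1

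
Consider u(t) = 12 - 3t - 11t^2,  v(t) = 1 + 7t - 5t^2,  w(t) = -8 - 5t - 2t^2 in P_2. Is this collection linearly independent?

linearly independent

Take coordinates with respect to the standard basis {1, t, t^2}.
Place the vectors as rows of a 3×3 matrix and reduce to echelon form.
The reduction yields 3 nonzero rows, so the rank is 3.
Since rank = 3 (the number of vectors), the set is linearly independent.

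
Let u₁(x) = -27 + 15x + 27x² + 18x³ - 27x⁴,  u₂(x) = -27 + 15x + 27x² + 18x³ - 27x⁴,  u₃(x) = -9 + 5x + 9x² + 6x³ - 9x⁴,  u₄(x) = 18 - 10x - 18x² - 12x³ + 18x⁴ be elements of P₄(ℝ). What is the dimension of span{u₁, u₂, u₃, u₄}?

dim = 1

Use coordinates relative to {1, x, …, x⁴}.
Apply Gaussian elimination to the matrix whose rows are u₁, u₂, u₃, u₄.
There is 1 pivot column, so rank = 1.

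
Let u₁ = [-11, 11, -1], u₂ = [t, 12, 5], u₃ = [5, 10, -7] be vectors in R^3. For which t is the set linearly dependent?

t = -27

The set is linearly dependent precisely when det[u₁; u₂; u₃] = 0.
Cofactor expansion gives det = 67*t + 1809.
Setting this to zero gives t = -27.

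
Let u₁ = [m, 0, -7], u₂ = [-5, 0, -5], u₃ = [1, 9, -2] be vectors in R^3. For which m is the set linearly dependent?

Dependence holds iff the 3×3 matrix [u₁ u₂ u₃] is singular.
Cofactor expansion gives det = 45*m + 315.
This vanishes exactly when m = -7.

m = -7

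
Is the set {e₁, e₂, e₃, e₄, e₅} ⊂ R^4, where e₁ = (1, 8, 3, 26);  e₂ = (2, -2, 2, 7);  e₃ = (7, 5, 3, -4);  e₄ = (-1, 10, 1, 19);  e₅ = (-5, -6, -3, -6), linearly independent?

There are 5 vectors in a 4-dimensional space, so they cannot be linearly independent.

linearly dependent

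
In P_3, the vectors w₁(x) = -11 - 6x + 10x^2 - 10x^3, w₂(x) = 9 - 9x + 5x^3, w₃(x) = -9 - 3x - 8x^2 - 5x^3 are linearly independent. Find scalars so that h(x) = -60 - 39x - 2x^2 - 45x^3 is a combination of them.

Identify each element with its coordinate vector in ℝ⁴ via {1, x, …, x^3}.
Set up the augmented matrix [w₁ | w₂ | w₃ | h] and row-reduce.
Row-reducing the augmented matrix gives the unique coefficients (c₁, c₂, c₃) = (3, 1, 4).

h = 3w₁ + w₂ + 4w₃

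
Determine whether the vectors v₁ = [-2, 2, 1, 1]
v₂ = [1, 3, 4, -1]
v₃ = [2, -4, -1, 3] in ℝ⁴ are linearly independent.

Place the vectors as rows of a 3×4 matrix and reduce to echelon form.
The reduction yields 3 nonzero rows, so the rank is 3.
Since rank = 3 (the number of vectors), the set is linearly independent.

linearly independent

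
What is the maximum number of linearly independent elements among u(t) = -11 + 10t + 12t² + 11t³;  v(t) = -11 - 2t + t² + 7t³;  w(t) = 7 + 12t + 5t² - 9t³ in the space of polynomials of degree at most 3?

3

Pass to coordinate vectors with respect to the basis {1, t, …, t³}.
Form the matrix with u, v, w as columns and reduce.
Exactly 3 pivots survive; hence the rank is 3.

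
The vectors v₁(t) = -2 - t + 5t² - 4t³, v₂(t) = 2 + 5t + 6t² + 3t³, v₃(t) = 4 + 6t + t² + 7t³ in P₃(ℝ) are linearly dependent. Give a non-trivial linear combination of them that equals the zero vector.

Take coordinates with respect to {1, t, …, t³}.
Write the vectors as columns of a matrix and find a nonzero vector in its null space.
One solution (up to scaling) is (1, -1, 1).

v₁ - v₂ + v₃ = 0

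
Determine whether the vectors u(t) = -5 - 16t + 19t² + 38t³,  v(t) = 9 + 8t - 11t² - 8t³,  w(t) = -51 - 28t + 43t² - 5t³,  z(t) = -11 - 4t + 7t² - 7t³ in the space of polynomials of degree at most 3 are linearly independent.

Write each element as a coordinate vector in ℝ⁴ using {1, t, …, t³}.
Form the 4×4 matrix with these as columns; its determinant is 0.
A zero determinant means the columns are linearly dependent.

linearly dependent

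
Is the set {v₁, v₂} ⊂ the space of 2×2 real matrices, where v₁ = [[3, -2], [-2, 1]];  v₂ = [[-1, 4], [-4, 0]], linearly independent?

linearly independent

Write each element as a coordinate vector in ℝ⁴ using {E₁₁, E₁₂, E₂₁, E₂₂}.
Row-reduce the matrix whose columns are v₁, v₂.
The reduction yields 2 nonzero rows, so the rank is 2.
Since rank = 2 (the number of vectors), the set is linearly independent.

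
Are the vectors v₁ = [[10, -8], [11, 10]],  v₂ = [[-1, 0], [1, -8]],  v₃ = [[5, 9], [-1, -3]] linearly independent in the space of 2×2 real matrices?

linearly independent

Write each element as a coordinate vector in ℝ⁴ using {E₁₁, E₁₂, E₂₁, E₂₂}.
Place the vectors as rows of a 3×4 matrix and reduce to echelon form.
The reduction yields 3 nonzero rows, so the rank is 3.
Since rank = 3 (the number of vectors), the set is linearly independent.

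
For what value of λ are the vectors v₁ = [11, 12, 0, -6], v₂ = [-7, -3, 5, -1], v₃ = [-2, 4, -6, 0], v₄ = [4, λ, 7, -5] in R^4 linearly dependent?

The set is linearly dependent precisely when det[v₁; v₂; v₃; v₄] = 0.
The determinant works out to 1566 - 378*λ.
Solving 1566 - 378*λ = 0 yields λ = 29/7.

λ = 29/7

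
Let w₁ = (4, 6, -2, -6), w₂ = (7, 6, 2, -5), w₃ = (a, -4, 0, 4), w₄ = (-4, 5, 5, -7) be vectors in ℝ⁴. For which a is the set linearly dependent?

Place the vectors as rows of a 4×4 matrix; dependence ⇔ determinant zero.
The determinant works out to -88*a - 224.
This vanishes exactly when a = -28/11.

a = -28/11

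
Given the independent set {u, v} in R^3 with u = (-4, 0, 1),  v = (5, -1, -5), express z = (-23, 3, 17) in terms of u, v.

z = 2u - 3v

Since u, v are independent, the coefficients expressing z are uniquely determined by a linear system.
The system has the unique solution (α₁, α₂) = (2, -3).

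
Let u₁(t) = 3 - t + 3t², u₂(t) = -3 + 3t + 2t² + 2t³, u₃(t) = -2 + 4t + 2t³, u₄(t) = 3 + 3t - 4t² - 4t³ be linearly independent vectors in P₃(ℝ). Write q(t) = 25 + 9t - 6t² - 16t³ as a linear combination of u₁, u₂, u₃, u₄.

q = 4u₁ - u₂ + u₃ + 4u₄

Work in coordinates with respect to the standard basis {1, t, …, t³}.
Since u₁, u₂, u₃, u₄ are independent, the coefficients expressing q are uniquely determined by a linear system.
Row-reducing the augmented matrix gives the unique coefficients (α₁, …, α₄) = (4, -1, 1, 4).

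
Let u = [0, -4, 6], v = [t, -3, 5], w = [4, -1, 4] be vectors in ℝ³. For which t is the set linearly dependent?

The set is linearly dependent precisely when det[u; v; w] = 0.
Expanding, det = 10*t - 8.
Setting this to zero gives t = 4/5.

t = 4/5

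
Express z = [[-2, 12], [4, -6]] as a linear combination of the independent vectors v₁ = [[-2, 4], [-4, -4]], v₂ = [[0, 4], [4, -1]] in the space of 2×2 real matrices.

z = v₁ + 2v₂

Work in coordinates with respect to the standard basis {E₁₁, E₁₂, E₂₁, E₂₂}.
Solve the system with v₁, v₂ as columns and z as the right-hand side.
Back-substitution yields (a₁, a₂) = (1, 2).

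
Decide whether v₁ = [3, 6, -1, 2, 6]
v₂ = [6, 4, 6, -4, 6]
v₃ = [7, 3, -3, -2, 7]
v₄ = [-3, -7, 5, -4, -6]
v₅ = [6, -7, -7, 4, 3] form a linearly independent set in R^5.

linearly independent

Row-reduce the matrix whose columns are v₁, v₂, v₃, v₄, v₅.
The reduction yields 5 nonzero rows, so the rank is 5.
Since rank = 5 (the number of vectors), the set is linearly independent.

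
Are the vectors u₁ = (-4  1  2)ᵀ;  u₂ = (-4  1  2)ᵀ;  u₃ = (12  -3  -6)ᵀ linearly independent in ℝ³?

linearly dependent

Place the vectors as rows of a 3×3 matrix and reduce to echelon form.
The reduction yields 1 nonzero row, so the rank is 1.
Since rank 1 < 3, the set is linearly dependent.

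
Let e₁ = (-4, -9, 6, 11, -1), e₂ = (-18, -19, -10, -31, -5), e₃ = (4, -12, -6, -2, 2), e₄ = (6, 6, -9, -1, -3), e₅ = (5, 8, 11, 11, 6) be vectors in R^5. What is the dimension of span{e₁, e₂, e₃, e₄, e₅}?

Apply Gaussian elimination to the matrix whose rows are e₁, e₂, e₃, e₄, e₅.
There are 4 pivot columns, so rank = 4.

dim = 4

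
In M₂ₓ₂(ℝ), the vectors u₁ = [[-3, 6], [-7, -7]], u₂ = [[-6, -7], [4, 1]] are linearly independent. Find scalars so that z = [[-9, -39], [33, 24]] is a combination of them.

z = -3u₁ + 3u₂

Work in coordinates with respect to the standard basis {E₁₁, E₁₂, E₂₁, E₂₂}.
Solve the system with u₁, u₂ as columns and z as the right-hand side.
The system has the unique solution (a₁, a₂) = (-3, 3).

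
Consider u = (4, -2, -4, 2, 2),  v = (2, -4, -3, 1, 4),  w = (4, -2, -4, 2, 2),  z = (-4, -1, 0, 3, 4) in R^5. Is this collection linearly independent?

linearly dependent

Two of the vectors are equal, giving an immediate dependence.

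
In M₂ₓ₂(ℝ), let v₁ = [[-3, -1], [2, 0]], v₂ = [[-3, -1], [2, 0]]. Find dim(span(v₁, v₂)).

1

Represent each element by its coordinate vector in ℝ⁴.
Row-reduce the 2×4 matrix with these as rows.
The echelon form has 1 nonzero row, so the rank is 1.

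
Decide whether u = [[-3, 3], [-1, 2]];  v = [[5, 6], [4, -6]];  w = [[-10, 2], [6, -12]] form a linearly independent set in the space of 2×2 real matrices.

linearly independent

Write each element as a coordinate vector in ℝ⁴ using {E₁₁, E₁₂, E₂₁, E₂₂}.
Row-reduce the matrix whose columns are u, v, w.
The reduction yields 3 nonzero rows, so the rank is 3.
Since rank = 3 (the number of vectors), the set is linearly independent.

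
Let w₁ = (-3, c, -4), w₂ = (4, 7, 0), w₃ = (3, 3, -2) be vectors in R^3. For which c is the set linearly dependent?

Dependence holds iff the 3×3 matrix [w₁ w₂ w₃] is singular.
Cofactor expansion gives det = 8*c + 78.
Solving 8*c + 78 = 0 yields c = -39/4.

c = -39/4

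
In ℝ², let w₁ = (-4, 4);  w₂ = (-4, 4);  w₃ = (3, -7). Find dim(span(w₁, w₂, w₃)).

dim = 2

Row-reduce the 3×2 matrix with these as rows.
The echelon form has 2 nonzero rows, so the rank is 2.
(With 3 elements in a 2-dimensional space the rank is at most 2.)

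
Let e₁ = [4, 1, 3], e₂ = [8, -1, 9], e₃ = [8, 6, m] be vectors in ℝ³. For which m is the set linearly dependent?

Place the vectors as rows of a 3×3 matrix; dependence ⇔ determinant zero.
Expanding, det = 24 - 12*m.
Solving 24 - 12*m = 0 yields m = 2.

m = 2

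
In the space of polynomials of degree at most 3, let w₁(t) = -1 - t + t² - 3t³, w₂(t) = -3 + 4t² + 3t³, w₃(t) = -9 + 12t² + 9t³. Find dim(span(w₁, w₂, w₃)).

2

Pass to coordinate vectors with respect to the basis {1, t, …, t³}.
Put the 4×3 matrix [w₁|w₂|w₃] into echelon form.
Reduction leaves 2 leading entries, giving rank 2.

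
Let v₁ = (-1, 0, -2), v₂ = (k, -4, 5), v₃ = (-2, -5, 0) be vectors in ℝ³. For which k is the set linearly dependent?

k = 9/10

Place the vectors as rows of a 3×3 matrix; dependence ⇔ determinant zero.
The determinant works out to 10*k - 9.
Setting this to zero gives k = 9/10.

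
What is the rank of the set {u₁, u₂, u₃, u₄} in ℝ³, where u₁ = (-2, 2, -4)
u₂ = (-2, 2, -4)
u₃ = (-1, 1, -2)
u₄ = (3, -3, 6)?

rank 1

Apply Gaussian elimination to the matrix whose rows are u₁, u₂, u₃, u₄.
Reduction leaves 1 leading entry, giving rank 1.
(With 4 elements in a 3-dimensional space the rank is at most 3.)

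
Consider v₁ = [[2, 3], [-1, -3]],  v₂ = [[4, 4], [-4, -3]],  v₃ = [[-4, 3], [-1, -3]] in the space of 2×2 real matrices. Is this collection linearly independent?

Take coordinates with respect to the standard basis {E₁₁, E₁₂, E₂₁, E₂₂}.
Row-reduce the matrix whose columns are v₁, v₂, v₃.
The reduction yields 3 nonzero rows, so the rank is 3.
Since rank = 3 (the number of vectors), the set is linearly independent.

linearly independent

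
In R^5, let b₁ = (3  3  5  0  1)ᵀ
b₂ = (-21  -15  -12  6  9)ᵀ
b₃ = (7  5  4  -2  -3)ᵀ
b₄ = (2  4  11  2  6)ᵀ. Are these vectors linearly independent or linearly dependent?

linearly dependent

One vector is a scalar multiple of another, so the set is dependent.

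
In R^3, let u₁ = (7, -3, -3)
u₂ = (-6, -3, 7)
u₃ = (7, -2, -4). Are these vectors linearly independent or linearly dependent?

linearly independent

Form the 3×3 matrix with these as columns; its determinant is 8.
A nonzero determinant means the columns are linearly independent.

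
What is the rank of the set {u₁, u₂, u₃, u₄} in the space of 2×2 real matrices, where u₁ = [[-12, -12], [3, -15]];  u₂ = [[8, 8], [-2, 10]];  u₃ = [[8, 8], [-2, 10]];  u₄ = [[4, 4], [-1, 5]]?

rank 1

Use coordinates relative to {E₁₁, E₁₂, E₂₁, E₂₂}.
Row-reduce the 4×4 matrix with these as rows.
The echelon form has 1 nonzero row, so the rank is 1.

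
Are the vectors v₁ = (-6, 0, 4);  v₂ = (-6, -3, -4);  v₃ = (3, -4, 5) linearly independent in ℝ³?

The matrix [v₁|v₂|v₃] has determinant 318.
A nonzero determinant means the columns are linearly independent.

linearly independent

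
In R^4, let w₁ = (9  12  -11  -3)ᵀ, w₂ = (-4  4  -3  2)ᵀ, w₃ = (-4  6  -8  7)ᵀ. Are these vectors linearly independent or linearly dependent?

linearly independent

Row-reduce the matrix whose columns are w₁, w₂, w₃.
The reduction yields 3 nonzero rows, so the rank is 3.
Since rank = 3 (the number of vectors), the set is linearly independent.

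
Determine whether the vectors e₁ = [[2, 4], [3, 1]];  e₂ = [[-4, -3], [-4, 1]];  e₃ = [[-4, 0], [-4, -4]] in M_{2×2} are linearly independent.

linearly independent

Take coordinates with respect to the standard basis {E₁₁, E₁₂, E₂₁, E₂₂}.
Place the vectors as rows of a 3×4 matrix and reduce to echelon form.
The reduction yields 3 nonzero rows, so the rank is 3.
Since rank = 3 (the number of vectors), the set is linearly independent.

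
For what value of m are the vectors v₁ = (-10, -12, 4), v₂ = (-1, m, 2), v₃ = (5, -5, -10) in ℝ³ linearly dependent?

Place the vectors as rows of a 3×3 matrix; dependence ⇔ determinant zero.
The determinant works out to 80*m - 80.
Setting this to zero gives m = 1.

m = 1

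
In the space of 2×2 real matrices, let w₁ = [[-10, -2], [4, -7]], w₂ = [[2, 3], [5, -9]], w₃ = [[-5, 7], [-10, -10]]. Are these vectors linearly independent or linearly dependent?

linearly independent

Write each element as a coordinate vector in ℝ⁴ using {E₁₁, E₁₂, E₂₁, E₂₂}.
Row-reduce the matrix whose columns are w₁, w₂, w₃.
The reduction yields 3 nonzero rows, so the rank is 3.
Since rank = 3 (the number of vectors), the set is linearly independent.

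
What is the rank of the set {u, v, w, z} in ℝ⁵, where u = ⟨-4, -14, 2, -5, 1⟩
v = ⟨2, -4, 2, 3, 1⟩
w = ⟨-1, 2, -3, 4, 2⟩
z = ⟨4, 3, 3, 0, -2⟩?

Apply Gaussian elimination to the matrix whose rows are u, v, w, z.
The echelon form has 3 nonzero rows, so the rank is 3.

3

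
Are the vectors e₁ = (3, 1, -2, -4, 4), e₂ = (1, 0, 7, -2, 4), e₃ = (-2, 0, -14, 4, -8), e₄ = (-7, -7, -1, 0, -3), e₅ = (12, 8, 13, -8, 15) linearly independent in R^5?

One vector is a scalar multiple of another, so the set is dependent.

linearly dependent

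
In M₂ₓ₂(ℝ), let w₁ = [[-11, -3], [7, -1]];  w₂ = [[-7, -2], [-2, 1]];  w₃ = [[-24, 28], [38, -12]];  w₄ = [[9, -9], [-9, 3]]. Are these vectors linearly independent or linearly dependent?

linearly dependent

Write each element as a coordinate vector in ℝ⁴ using {E₁₁, E₁₂, E₂₁, E₂₂}.
Row-reduce the matrix whose columns are w₁, w₂, w₃, w₄.
The reduction yields 3 nonzero rows, so the rank is 3.
Since rank 3 < 4, the set is linearly dependent.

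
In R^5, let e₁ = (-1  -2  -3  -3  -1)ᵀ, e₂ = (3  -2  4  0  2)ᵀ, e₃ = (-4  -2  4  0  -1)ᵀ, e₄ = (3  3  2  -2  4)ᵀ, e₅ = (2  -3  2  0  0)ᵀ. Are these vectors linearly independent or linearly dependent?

Row-reduce the matrix whose columns are e₁, e₂, e₃, e₄, e₅.
The reduction yields 5 nonzero rows, so the rank is 5.
Since rank = 5 (the number of vectors), the set is linearly independent.

linearly independent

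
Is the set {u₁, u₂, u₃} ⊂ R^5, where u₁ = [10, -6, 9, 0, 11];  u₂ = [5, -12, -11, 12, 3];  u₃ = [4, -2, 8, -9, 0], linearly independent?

Place the vectors as rows of a 3×5 matrix and reduce to echelon form.
The reduction yields 3 nonzero rows, so the rank is 3.
Since rank = 3 (the number of vectors), the set is linearly independent.

linearly independent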